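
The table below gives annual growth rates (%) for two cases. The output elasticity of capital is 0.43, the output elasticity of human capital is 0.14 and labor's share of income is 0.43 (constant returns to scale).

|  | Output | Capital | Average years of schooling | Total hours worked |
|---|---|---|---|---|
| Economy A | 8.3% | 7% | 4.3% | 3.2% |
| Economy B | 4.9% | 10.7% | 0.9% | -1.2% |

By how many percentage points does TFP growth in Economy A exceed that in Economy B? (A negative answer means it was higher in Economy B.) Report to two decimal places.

Labor's share = 1 − 0.43 − 0.14 = 0.43.
Economy A: TFP = 8.3 − 3.01 − 0.602 − 1.376 = 3.312%.
Economy B: TFP = 4.9 − 4.601 − 0.126 + 0.516 = 0.689%.
Difference = 3.312 − (0.689) = 2.623 pp.

2.62 percentage points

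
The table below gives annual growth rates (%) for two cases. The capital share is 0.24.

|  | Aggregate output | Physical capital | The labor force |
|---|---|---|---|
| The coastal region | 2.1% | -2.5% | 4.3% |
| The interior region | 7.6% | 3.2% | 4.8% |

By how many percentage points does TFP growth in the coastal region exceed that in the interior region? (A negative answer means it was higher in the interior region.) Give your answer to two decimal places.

Labor's share = 1 − 0.24 = 0.76.
The coastal region: TFP = 2.1 + 0.6 − 3.268 = -0.568%.
The interior region: TFP = 7.6 − 0.768 − 3.648 = 3.184%.
Difference = -0.568 − (3.184) = -3.752 pp.

-3.75 percentage points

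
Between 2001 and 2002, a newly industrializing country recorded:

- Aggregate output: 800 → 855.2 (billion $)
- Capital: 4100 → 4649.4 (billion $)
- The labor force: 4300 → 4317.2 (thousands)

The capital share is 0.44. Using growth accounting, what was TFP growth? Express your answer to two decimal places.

Aggregate output growth = (855.2 − 800) / 800 = 6.9%.
Capital growth = (4649.4 − 4100) / 4100 = 13.4%.
The labor force growth = (4317.2 − 4300) / 4300 = 0.4%.
Labor's share = 1 − 0.44 = 0.56.
Capital: 0.44 × 13.4 = 5.896 pp.
The labor force: 0.56 × 0.4 = 0.224 pp.
TFP growth = 6.9 − 6.12 = 0.78%.

0.78%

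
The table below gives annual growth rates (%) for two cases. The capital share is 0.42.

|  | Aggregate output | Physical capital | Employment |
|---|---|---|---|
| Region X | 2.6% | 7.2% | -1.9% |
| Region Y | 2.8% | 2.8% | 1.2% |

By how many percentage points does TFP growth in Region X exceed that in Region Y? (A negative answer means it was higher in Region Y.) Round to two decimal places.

Labor's share = 1 − 0.42 = 0.58.
Region X: TFP = 2.6 − 3.024 + 1.102 = 0.678%.
Region Y: TFP = 2.8 − 1.176 − 0.696 = 0.928%.
Difference = 0.678 − (0.928) = -0.25 pp.

-0.25 percentage points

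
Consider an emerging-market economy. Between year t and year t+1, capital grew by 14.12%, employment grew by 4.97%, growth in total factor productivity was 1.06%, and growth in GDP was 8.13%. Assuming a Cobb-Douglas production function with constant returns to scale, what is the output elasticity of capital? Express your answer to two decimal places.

0.23

gY = gA + α·gK + (1−α)·gL, so gY − gA − gL = α(gK − gL).
8.13 − 1.06 − 4.97 = α × (14.12 − 4.97).
2.1 = 9.15 α, so α = 0.2295.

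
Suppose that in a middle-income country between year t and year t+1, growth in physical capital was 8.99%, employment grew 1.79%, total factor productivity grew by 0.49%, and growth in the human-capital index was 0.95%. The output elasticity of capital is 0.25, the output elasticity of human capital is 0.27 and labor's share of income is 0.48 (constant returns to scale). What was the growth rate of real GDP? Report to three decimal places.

Labor's share = 1 − 0.25 − 0.27 = 0.48.
Physical capital: 0.25 × 8.99 = 2.2475 pp.
The human-capital index: 0.27 × 0.95 = 0.2565 pp.
Employment: 0.48 × 1.79 = 0.8592 pp.
Output growth = 0.49 + 3.3632 = 3.8532%.

3.853%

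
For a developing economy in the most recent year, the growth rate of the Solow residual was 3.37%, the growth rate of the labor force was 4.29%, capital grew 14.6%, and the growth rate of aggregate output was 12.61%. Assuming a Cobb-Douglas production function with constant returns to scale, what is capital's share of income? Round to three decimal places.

gY = gA + α·gK + (1−α)·gL, so gY − gA − gL = α(gK − gL).
12.61 − 3.37 − 4.29 = α × (14.6 − 4.29).
4.95 = 10.31 α, so α = 0.48012.

α = 0.480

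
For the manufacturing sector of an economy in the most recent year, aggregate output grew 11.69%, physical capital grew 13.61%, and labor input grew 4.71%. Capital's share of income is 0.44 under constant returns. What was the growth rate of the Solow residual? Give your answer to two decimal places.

The Solow residual grew 3.06%.

Labor's share = 1 − 0.44 = 0.56.
Physical capital: 0.44 × 13.61 = 5.9884 pp.
Labor input: 0.56 × 4.71 = 2.6376 pp.
TFP growth = 11.69 − 8.626 = 3.064%.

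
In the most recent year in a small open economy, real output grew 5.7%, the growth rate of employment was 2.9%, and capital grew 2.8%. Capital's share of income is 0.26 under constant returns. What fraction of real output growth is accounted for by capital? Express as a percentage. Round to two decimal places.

Capital contributed 0.26 × 2.8 = 0.728 pp.
Share of growth = 0.728 / 5.7 × 100 = 12.7719%.

12.77%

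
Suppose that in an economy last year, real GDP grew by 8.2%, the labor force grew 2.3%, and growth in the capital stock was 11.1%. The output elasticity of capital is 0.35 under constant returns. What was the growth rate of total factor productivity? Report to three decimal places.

Labor's share = 1 − 0.35 = 0.65.
The capital stock: 0.35 × 11.1 = 3.885 pp.
The labor force: 0.65 × 2.3 = 1.495 pp.
TFP growth = 8.2 − 5.38 = 2.82%.

Total factor productivity growth was 2.820%.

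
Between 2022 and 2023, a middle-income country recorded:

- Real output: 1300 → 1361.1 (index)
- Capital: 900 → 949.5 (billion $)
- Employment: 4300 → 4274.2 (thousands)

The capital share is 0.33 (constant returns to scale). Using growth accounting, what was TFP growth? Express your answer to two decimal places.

Real output growth = (1361.1 − 1300) / 1300 = 4.7%.
Capital growth = (949.5 − 900) / 900 = 5.5%.
Employment growth = (4274.2 − 4300) / 4300 = -0.6%.
Labor's share = 1 − 0.33 = 0.67.
Capital: 0.33 × 5.5 = 1.815 pp.
Employment: 0.67 × (-0.6) = -0.402 pp.
TFP growth = 4.7 − 1.413 = 3.287%.

3.29%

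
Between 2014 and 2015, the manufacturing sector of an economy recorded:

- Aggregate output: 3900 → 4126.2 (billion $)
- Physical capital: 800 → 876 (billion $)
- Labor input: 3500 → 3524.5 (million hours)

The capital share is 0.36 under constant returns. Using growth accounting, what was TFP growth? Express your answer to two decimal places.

Aggregate output growth = (4126.2 − 3900) / 3900 = 5.8%.
Physical capital growth = (876 − 800) / 800 = 9.5%.
Labor input growth = (3524.5 − 3500) / 3500 = 0.7%.
Labor's share = 1 − 0.36 = 0.64.
Physical capital: 0.36 × 9.5 = 3.42 pp.
Labor input: 0.64 × 0.7 = 0.448 pp.
TFP growth = 5.8 − 3.868 = 1.932%.

1.93%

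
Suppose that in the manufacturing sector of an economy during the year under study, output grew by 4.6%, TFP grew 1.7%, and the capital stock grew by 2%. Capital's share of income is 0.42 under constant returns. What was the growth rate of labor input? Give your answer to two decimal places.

3.55%

Labor's share = 1 − 0.42 = 0.58.
gY = gA + 0.42×2 + 0.58×g.
0.58×g = 4.6 − 1.7 − 0.84 = 2.06.
g = 2.06 / 0.58 = 3.5517%.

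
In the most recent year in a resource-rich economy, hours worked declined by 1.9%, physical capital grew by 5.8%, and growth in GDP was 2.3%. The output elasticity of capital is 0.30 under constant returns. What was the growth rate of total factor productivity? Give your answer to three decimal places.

Labor's share = 1 − 0.3 = 0.7.
Physical capital: 0.3 × 5.8 = 1.74 pp.
Hours worked: 0.7 × (-1.9) = -1.33 pp.
TFP growth = 2.3 − 0.41 = 1.89%.

Total factor productivity grew 1.890%.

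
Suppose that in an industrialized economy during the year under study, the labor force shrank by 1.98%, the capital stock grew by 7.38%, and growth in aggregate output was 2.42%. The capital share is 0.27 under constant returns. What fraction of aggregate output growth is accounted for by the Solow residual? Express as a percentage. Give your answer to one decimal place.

Labor's share = 1 − 0.27 = 0.73.
The capital stock: 0.27 × 7.38 = 1.9926 pp.
The labor force: 0.73 × (-1.98) = -1.4454 pp.
TFP growth = 2.42 − 0.5472 = 1.8728%.
TFP share of growth = 1.8728 / 2.42 × 100 = 77.388%.

The Solow residual accounted for 77.4% of growth.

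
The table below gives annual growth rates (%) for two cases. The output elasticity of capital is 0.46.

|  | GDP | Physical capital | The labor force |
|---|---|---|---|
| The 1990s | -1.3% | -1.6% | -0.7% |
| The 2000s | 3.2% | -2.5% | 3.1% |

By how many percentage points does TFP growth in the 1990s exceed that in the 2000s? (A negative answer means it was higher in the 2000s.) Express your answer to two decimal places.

-2.86 percentage points

Labor's share = 1 − 0.46 = 0.54.
The 1990s: TFP = -1.3 + 0.736 + 0.378 = -0.186%.
The 2000s: TFP = 3.2 + 1.15 − 1.674 = 2.676%.
Difference = -0.186 − (2.676) = -2.862 pp.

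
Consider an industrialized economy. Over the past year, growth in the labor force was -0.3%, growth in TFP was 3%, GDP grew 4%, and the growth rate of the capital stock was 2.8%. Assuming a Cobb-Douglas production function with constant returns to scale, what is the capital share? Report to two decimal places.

α = 0.42

gY = gA + α·gK + (1−α)·gL, so gY − gA − gL = α(gK − gL).
4 − 3 + 0.3 = α × (2.8 − (-0.3)).
1.3 = 3.1 α, so α = 0.4194.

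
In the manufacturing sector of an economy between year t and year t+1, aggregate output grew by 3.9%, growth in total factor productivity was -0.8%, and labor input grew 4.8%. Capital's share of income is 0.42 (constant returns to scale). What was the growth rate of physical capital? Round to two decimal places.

4.56%

Labor's share = 1 − 0.42 = 0.58.
gY = gA + 0.58×4.8 + 0.42×g.
0.42×g = 3.9 + 0.8 − 2.784 = 1.916.
g = 1.916 / 0.42 = 4.5619%.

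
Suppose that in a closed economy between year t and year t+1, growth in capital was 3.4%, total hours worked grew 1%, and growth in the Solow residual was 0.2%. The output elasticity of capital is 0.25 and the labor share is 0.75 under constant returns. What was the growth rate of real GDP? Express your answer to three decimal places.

Real GDP grew 1.800%.

Labor's share = 1 − 0.25 = 0.75.
Capital: 0.25 × 3.4 = 0.85 pp.
Total hours worked: 0.75 × 1 = 0.75 pp.
Output growth = 0.2 + 1.6 = 1.8%.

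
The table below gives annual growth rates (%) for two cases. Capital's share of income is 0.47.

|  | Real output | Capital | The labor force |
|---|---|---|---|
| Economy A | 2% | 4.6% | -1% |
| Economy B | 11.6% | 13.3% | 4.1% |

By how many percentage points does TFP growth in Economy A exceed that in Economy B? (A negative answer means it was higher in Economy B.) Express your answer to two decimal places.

-2.81 percentage points

Labor's share = 1 − 0.47 = 0.53.
Economy A: TFP = 2 − 2.162 + 0.53 = 0.368%.
Economy B: TFP = 11.6 − 6.251 − 2.173 = 3.176%.
Difference = 0.368 − (3.176) = -2.808 pp.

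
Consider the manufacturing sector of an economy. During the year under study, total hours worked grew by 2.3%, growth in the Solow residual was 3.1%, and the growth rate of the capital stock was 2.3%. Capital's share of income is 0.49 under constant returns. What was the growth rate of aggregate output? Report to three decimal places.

Labor's share = 1 − 0.49 = 0.51.
The capital stock: 0.49 × 2.3 = 1.127 pp.
Total hours worked: 0.51 × 2.3 = 1.173 pp.
Output growth = 3.1 + 2.3 = 5.4%.

5.400%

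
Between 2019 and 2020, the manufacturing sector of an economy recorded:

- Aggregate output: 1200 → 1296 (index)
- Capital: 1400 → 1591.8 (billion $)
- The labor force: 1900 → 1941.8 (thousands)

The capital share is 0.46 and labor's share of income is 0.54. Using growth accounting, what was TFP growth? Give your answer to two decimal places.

0.51%

Aggregate output growth = (1296 − 1200) / 1200 = 8%.
Capital growth = (1591.8 − 1400) / 1400 = 13.7%.
The labor force growth = (1941.8 − 1900) / 1900 = 2.2%.
Labor's share = 1 − 0.46 = 0.54.
Capital: 0.46 × 13.7 = 6.302 pp.
The labor force: 0.54 × 2.2 = 1.188 pp.
TFP growth = 8 − 7.49 = 0.51%.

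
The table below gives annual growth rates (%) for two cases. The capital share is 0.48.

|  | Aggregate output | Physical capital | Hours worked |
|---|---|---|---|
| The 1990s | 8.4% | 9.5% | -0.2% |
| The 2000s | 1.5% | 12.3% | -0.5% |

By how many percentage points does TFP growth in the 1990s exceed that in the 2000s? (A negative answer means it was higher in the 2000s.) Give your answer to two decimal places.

Labor's share = 1 − 0.48 = 0.52.
The 1990s: TFP = 8.4 − 4.56 + 0.104 = 3.944%.
The 2000s: TFP = 1.5 − 5.904 + 0.26 = -4.144%.
Difference = 3.944 − (-4.144) = 8.088 pp.

8.09 percentage points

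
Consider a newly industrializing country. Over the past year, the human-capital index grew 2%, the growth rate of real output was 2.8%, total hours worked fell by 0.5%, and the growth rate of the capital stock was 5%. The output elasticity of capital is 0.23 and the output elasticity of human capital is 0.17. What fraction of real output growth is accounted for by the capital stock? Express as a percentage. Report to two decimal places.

The capital stock contributed 0.23 × 5 = 1.15 pp.
Share of growth = 1.15 / 2.8 × 100 = 41.0714%.

The capital stock accounted for 41.07% of growth.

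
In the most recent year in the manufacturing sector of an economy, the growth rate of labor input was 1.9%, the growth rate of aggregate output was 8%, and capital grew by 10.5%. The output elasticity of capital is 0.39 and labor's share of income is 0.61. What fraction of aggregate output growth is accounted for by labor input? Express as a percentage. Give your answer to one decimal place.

Labor's share = 1 − 0.39 = 0.61.
Labor input contributed 0.61 × 1.9 = 1.159 pp.
Share of growth = 1.159 / 8 × 100 = 14.488%.

Labor input accounted for 14.5% of growth.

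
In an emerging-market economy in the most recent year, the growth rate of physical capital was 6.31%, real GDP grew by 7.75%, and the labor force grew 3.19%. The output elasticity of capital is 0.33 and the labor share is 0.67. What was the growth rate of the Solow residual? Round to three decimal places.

3.530%

Labor's share = 1 − 0.33 = 0.67.
Physical capital: 0.33 × 6.31 = 2.0823 pp.
The labor force: 0.67 × 3.19 = 2.1373 pp.
TFP growth = 7.75 − 4.2196 = 3.5304%.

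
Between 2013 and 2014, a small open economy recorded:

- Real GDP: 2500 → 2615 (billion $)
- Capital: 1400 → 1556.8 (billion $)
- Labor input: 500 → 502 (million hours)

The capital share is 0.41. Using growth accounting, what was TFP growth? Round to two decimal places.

-0.23%

Real GDP growth = (2615 − 2500) / 2500 = 4.6%.
Capital growth = (1556.8 − 1400) / 1400 = 11.2%.
Labor input growth = (502 − 500) / 500 = 0.4%.
Labor's share = 1 − 0.41 = 0.59.
Capital: 0.41 × 11.2 = 4.592 pp.
Labor input: 0.59 × 0.4 = 0.236 pp.
TFP growth = 4.6 − 4.828 = -0.228%.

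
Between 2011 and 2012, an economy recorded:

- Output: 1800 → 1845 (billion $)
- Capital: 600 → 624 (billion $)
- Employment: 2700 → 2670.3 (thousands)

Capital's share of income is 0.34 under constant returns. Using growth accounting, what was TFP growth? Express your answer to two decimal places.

Output growth = (1845 − 1800) / 1800 = 2.5%.
Capital growth = (624 − 600) / 600 = 4%.
Employment growth = (2670.3 − 2700) / 2700 = -1.1%.
Labor's share = 1 − 0.34 = 0.66.
Capital: 0.34 × 4 = 1.36 pp.
Employment: 0.66 × (-1.1) = -0.726 pp.
TFP growth = 2.5 − 0.634 = 1.866%.

1.87%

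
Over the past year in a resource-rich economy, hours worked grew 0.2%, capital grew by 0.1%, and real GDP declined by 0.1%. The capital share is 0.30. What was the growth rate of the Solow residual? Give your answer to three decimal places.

-0.270%

Labor's share = 1 − 0.3 = 0.7.
Capital: 0.3 × 0.1 = 0.03 pp.
Hours worked: 0.7 × 0.2 = 0.14 pp.
TFP growth = -0.1 − 0.17 = -0.27%.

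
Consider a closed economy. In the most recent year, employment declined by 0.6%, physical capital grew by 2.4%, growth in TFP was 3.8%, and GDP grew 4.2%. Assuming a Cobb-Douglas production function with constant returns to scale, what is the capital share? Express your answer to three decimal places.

gY = gA + α·gK + (1−α)·gL, so gY − gA − gL = α(gK − gL).
4.2 − 3.8 + 0.6 = α × (2.4 − (-0.6)).
1 = 3 α, so α = 0.33333.

The capital share is 0.333.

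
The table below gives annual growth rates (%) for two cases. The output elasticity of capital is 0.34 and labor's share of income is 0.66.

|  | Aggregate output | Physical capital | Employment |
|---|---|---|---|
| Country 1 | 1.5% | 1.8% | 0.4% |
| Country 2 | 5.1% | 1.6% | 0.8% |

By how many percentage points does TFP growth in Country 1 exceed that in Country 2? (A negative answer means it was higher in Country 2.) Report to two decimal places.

Labor's share = 1 − 0.34 = 0.66.
Country 1: TFP = 1.5 − 0.612 − 0.264 = 0.624%.
Country 2: TFP = 5.1 − 0.544 − 0.528 = 4.028%.
Difference = 0.624 − (4.028) = -3.404 pp.

-3.40 percentage points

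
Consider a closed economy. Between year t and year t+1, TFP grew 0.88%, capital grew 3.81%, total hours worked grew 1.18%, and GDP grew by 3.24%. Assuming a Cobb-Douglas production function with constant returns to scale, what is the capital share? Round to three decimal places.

α = 0.449

gY = gA + α·gK + (1−α)·gL, so gY − gA − gL = α(gK − gL).
3.24 − 0.88 − 1.18 = α × (3.81 − 1.18).
1.18 = 2.63 α, so α = 0.44867.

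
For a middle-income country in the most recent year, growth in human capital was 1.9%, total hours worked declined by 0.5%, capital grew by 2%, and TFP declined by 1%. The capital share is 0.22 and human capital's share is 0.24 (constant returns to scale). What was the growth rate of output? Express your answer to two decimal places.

-0.37%

Labor's share = 1 − 0.22 − 0.24 = 0.54.
Capital: 0.22 × 2 = 0.44 pp.
Human capital: 0.24 × 1.9 = 0.456 pp.
Total hours worked: 0.54 × (-0.5) = -0.27 pp.
Output growth = -1 + 0.626 = -0.374%.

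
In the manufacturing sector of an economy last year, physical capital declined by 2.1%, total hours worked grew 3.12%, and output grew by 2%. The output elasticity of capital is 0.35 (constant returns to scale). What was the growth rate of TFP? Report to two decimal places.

TFP growth was 0.71%.

Labor's share = 1 − 0.35 = 0.65.
Physical capital: 0.35 × (-2.1) = -0.735 pp.
Total hours worked: 0.65 × 3.12 = 2.028 pp.
TFP growth = 2 − 1.293 = 0.707%.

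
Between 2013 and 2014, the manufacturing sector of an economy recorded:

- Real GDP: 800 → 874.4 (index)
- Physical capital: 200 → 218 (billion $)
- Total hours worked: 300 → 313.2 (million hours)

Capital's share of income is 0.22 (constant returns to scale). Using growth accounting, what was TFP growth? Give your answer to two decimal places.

TFP growth was 3.89%.

Real GDP growth = (874.4 − 800) / 800 = 9.3%.
Physical capital growth = (218 − 200) / 200 = 9%.
Total hours worked growth = (313.2 − 300) / 300 = 4.4%.
Labor's share = 1 − 0.22 = 0.78.
Physical capital: 0.22 × 9 = 1.98 pp.
Total hours worked: 0.78 × 4.4 = 3.432 pp.
TFP growth = 9.3 − 5.412 = 3.888%.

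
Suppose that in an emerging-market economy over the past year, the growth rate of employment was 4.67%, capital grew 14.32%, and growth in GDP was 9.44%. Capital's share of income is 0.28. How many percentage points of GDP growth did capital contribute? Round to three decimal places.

4.010 pp

Contribution = share × growth = 0.28 × 14.32 = 4.0096 pp.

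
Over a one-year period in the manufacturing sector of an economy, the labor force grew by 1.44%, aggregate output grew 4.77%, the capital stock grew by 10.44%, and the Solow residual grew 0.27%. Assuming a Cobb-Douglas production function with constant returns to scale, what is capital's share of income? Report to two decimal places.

gY = gA + α·gK + (1−α)·gL, so gY − gA − gL = α(gK − gL).
4.77 − 0.27 − 1.44 = α × (10.44 − 1.44).
3.06 = 9 α, so α = 0.34.

α = 0.34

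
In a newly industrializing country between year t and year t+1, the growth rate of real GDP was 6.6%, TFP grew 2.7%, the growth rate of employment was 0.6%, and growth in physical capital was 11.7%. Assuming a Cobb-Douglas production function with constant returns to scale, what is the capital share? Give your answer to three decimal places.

The capital share is 0.297.

gY = gA + α·gK + (1−α)·gL, so gY − gA − gL = α(gK − gL).
6.6 − 2.7 − 0.6 = α × (11.7 − 0.6).
3.3 = 11.1 α, so α = 0.2973.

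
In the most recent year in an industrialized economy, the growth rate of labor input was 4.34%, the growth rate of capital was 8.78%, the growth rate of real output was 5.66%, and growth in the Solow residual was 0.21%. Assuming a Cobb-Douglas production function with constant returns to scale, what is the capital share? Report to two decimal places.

gY = gA + α·gK + (1−α)·gL, so gY − gA − gL = α(gK − gL).
5.66 − 0.21 − 4.34 = α × (8.78 − 4.34).
1.11 = 4.44 α, so α = 0.25.

0.25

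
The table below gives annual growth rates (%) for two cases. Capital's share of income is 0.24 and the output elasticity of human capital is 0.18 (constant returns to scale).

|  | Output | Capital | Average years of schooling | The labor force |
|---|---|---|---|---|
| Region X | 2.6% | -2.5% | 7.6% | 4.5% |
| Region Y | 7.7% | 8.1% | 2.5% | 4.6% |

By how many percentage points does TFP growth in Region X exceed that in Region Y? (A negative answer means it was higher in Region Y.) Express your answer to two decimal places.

-3.42 percentage points

Labor's share = 1 − 0.24 − 0.18 = 0.58.
Region X: TFP = 2.6 + 0.6 − 1.368 − 2.61 = -0.778%.
Region Y: TFP = 7.7 − 1.944 − 0.45 − 2.668 = 2.638%.
Difference = -0.778 − (2.638) = -3.416 pp.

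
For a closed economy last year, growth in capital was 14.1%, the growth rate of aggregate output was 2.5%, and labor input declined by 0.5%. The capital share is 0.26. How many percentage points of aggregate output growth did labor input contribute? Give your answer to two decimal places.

Labor's share = 1 − 0.26 = 0.74.
Contribution = share × growth = 0.74 × (-0.5) = -0.37 pp.

-0.37 pp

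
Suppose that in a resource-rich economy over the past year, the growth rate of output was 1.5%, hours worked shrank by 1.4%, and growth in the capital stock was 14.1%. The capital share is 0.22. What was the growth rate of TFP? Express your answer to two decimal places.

Labor's share = 1 − 0.22 = 0.78.
The capital stock: 0.22 × 14.1 = 3.102 pp.
Hours worked: 0.78 × (-1.4) = -1.092 pp.
TFP growth = 1.5 − 2.01 = -0.51%.

-0.51%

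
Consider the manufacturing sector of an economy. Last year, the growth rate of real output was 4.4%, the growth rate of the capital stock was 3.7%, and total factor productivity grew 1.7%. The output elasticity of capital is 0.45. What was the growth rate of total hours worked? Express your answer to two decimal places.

1.88%

Labor's share = 1 − 0.45 = 0.55.
gY = gA + 0.45×3.7 + 0.55×g.
0.55×g = 4.4 − 1.7 − 1.665 = 1.035.
g = 1.035 / 0.55 = 1.8818%.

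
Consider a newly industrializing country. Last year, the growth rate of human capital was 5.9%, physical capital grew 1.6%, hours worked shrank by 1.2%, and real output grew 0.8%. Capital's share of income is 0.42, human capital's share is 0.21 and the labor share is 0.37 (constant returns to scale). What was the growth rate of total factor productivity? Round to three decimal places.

Labor's share = 1 − 0.42 − 0.21 = 0.37.
Physical capital: 0.42 × 1.6 = 0.672 pp.
Human capital: 0.21 × 5.9 = 1.239 pp.
Hours worked: 0.37 × (-1.2) = -0.444 pp.
TFP growth = 0.8 − 1.467 = -0.667%.

-0.667%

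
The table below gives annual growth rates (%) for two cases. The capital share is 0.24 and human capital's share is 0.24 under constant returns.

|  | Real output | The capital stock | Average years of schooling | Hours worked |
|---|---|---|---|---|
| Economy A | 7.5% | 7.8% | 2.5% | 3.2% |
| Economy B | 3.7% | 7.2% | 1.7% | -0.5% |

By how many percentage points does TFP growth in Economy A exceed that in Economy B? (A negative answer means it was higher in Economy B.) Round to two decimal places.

1.54 percentage points

Labor's share = 1 − 0.24 − 0.24 = 0.52.
Economy A: TFP = 7.5 − 1.872 − 0.6 − 1.664 = 3.364%.
Economy B: TFP = 3.7 − 1.728 − 0.408 + 0.26 = 1.824%.
Difference = 3.364 − (1.824) = 1.54 pp.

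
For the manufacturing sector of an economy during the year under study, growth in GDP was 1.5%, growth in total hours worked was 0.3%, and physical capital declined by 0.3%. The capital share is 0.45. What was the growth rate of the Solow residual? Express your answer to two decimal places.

Labor's share = 1 − 0.45 = 0.55.
Physical capital: 0.45 × (-0.3) = -0.135 pp.
Total hours worked: 0.55 × 0.3 = 0.165 pp.
TFP growth = 1.5 − 0.03 = 1.47%.

The Solow residual growth was 1.47%.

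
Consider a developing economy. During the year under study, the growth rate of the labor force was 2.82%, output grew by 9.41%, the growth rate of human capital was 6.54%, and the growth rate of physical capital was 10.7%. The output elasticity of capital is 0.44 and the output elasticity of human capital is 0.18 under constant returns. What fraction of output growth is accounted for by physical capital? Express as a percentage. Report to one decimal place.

Physical capital contributed 0.44 × 10.7 = 4.708 pp.
Share of growth = 4.708 / 9.41 × 100 = 50.032%.

Physical capital accounted for 50.0% of growth.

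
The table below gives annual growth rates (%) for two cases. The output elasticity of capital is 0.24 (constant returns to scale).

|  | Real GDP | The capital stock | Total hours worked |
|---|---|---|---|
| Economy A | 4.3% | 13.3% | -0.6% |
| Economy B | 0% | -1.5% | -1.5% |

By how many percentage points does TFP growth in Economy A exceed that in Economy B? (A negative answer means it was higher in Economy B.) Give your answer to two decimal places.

0.06 percentage points

Labor's share = 1 − 0.24 = 0.76.
Economy A: TFP = 4.3 − 3.192 + 0.456 = 1.564%.
Economy B: TFP = 0 + 0.36 + 1.14 = 1.5%.
Difference = 1.564 − (1.5) = 0.064 pp.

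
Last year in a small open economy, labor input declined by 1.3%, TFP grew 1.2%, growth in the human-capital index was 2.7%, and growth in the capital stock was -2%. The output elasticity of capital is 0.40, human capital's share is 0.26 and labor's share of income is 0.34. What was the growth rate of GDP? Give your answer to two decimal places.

Labor's share = 1 − 0.4 − 0.26 = 0.34.
The capital stock: 0.4 × (-2) = -0.8 pp.
The human-capital index: 0.26 × 2.7 = 0.702 pp.
Labor input: 0.34 × (-1.3) = -0.442 pp.
Output growth = 1.2 + (-0.54) = 0.66%.

GDP growth was 0.66%.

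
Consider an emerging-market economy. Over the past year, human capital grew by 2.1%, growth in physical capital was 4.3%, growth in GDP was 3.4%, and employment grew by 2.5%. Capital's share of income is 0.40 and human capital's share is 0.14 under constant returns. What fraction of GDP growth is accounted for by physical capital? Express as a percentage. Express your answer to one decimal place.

Physical capital accounted for 50.6% of growth.

Physical capital contributed 0.4 × 4.3 = 1.72 pp.
Share of growth = 1.72 / 3.4 × 100 = 50.588%.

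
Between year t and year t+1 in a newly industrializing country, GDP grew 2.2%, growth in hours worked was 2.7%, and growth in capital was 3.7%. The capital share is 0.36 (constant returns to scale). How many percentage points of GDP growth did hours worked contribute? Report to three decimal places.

Labor's share = 1 − 0.36 = 0.64.
Contribution = share × growth = 0.64 × 2.7 = 1.728 pp.

1.728 percentage points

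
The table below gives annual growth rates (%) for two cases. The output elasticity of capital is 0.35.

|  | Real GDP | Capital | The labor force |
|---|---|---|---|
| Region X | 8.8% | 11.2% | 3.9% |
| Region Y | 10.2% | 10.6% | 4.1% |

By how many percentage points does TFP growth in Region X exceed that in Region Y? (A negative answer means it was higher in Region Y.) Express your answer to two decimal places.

-1.48 percentage points

Labor's share = 1 − 0.35 = 0.65.
Region X: TFP = 8.8 − 3.92 − 2.535 = 2.345%.
Region Y: TFP = 10.2 − 3.71 − 2.665 = 3.825%.
Difference = 2.345 − (3.825) = -1.48 pp.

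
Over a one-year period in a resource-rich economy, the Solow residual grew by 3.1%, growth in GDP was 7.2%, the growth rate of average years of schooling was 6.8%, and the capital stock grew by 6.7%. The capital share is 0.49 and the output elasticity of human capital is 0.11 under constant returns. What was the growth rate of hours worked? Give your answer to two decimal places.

0.17%

Labor's share = 1 − 0.49 − 0.11 = 0.4.
gY = gA + 0.49×6.7 + 0.11×6.8 + 0.4×g.
0.4×g = 7.2 − 3.1 − 4.031 = 0.069.
g = 0.069 / 0.4 = 0.1725%.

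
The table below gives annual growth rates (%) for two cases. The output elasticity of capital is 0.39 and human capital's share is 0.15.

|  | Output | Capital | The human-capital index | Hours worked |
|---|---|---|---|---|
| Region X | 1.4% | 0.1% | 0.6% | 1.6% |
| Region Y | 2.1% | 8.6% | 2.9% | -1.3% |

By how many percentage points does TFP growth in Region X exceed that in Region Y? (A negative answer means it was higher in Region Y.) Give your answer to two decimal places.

Labor's share = 1 − 0.39 − 0.15 = 0.46.
Region X: TFP = 1.4 − 0.039 − 0.09 − 0.736 = 0.535%.
Region Y: TFP = 2.1 − 3.354 − 0.435 + 0.598 = -1.091%.
Difference = 0.535 − (-1.091) = 1.626 pp.

1.63 percentage points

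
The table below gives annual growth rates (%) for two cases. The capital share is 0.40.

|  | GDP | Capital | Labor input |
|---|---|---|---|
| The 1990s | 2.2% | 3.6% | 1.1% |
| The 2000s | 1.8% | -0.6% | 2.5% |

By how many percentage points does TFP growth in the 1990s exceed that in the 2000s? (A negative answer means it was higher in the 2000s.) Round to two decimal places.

Labor's share = 1 − 0.4 = 0.6.
The 1990s: TFP = 2.2 − 1.44 − 0.66 = 0.1%.
The 2000s: TFP = 1.8 + 0.24 − 1.5 = 0.54%.
Difference = 0.1 − (0.54) = -0.44 pp.

-0.44 percentage points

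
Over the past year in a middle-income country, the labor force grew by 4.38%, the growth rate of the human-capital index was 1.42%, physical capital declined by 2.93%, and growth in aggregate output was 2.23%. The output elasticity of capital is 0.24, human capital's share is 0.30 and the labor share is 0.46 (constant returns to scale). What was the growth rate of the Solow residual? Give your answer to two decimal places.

The Solow residual grew 0.49%.

Labor's share = 1 − 0.24 − 0.3 = 0.46.
Physical capital: 0.24 × (-2.93) = -0.7032 pp.
The human-capital index: 0.3 × 1.42 = 0.426 pp.
The labor force: 0.46 × 4.38 = 2.0148 pp.
TFP growth = 2.23 − 1.7376 = 0.4924%.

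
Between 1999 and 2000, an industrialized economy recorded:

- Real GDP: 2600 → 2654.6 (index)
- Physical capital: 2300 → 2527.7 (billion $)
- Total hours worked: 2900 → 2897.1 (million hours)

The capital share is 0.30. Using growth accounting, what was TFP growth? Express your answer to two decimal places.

Real GDP growth = (2654.6 − 2600) / 2600 = 2.1%.
Physical capital growth = (2527.7 − 2300) / 2300 = 9.9%.
Total hours worked growth = (2897.1 − 2900) / 2900 = -0.1%.
Labor's share = 1 − 0.3 = 0.7.
Physical capital: 0.3 × 9.9 = 2.97 pp.
Total hours worked: 0.7 × (-0.1) = -0.07 pp.
TFP growth = 2.1 − 2.9 = -0.8%.

-0.80%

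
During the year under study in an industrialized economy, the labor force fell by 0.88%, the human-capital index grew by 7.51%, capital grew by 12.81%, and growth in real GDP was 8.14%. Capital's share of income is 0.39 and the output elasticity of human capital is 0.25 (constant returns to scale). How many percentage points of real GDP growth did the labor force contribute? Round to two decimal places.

Labor's share = 1 − 0.39 − 0.25 = 0.36.
Contribution = share × growth = 0.36 × (-0.88) = -0.3168 pp.

-0.32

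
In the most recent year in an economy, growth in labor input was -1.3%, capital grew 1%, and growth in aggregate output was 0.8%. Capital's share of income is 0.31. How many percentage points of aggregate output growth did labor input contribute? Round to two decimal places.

Labor's share = 1 − 0.31 = 0.69.
Contribution = share × growth = 0.69 × (-1.3) = -0.897 pp.

-0.90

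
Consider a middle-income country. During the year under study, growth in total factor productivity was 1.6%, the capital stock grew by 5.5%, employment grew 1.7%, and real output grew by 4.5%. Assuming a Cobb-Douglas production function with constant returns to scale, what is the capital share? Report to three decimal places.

0.316

gY = gA + α·gK + (1−α)·gL, so gY − gA − gL = α(gK − gL).
4.5 − 1.6 − 1.7 = α × (5.5 − 1.7).
1.2 = 3.8 α, so α = 0.31579.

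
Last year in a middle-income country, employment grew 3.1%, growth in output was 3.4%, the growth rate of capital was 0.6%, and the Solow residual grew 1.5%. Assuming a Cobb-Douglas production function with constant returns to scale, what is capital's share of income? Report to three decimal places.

0.480

gY = gA + α·gK + (1−α)·gL, so gY − gA − gL = α(gK − gL).
3.4 − 1.5 − 3.1 = α × (0.6 − 3.1).
-1.2 = -2.5 α, so α = 0.48.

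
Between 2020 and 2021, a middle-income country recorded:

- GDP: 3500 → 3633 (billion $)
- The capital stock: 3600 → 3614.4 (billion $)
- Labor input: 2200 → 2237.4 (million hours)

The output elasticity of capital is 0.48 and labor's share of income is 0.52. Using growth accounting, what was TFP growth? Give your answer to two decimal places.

GDP growth = (3633 − 3500) / 3500 = 3.8%.
The capital stock growth = (3614.4 − 3600) / 3600 = 0.4%.
Labor input growth = (2237.4 − 2200) / 2200 = 1.7%.
Labor's share = 1 − 0.48 = 0.52.
The capital stock: 0.48 × 0.4 = 0.192 pp.
Labor input: 0.52 × 1.7 = 0.884 pp.
TFP growth = 3.8 − 1.076 = 2.724%.

2.72%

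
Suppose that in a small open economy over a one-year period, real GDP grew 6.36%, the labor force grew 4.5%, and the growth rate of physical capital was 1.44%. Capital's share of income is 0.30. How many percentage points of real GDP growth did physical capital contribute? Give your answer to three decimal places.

0.432 pp

Contribution = share × growth = 0.3 × 1.44 = 0.432 pp.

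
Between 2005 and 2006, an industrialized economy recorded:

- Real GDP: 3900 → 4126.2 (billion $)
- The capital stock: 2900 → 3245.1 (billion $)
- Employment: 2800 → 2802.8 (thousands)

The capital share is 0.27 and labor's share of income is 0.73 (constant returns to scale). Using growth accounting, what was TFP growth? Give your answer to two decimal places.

2.51%

Real GDP growth = (4126.2 − 3900) / 3900 = 5.8%.
The capital stock growth = (3245.1 − 2900) / 2900 = 11.9%.
Employment growth = (2802.8 − 2800) / 2800 = 0.1%.
Labor's share = 1 − 0.27 = 0.73.
The capital stock: 0.27 × 11.9 = 3.213 pp.
Employment: 0.73 × 0.1 = 0.073 pp.
TFP growth = 5.8 − 3.286 = 2.514%.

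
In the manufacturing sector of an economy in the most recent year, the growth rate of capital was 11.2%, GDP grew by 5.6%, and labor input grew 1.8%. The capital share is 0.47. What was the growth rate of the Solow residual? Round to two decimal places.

-0.62%

Labor's share = 1 − 0.47 = 0.53.
Capital: 0.47 × 11.2 = 5.264 pp.
Labor input: 0.53 × 1.8 = 0.954 pp.
TFP growth = 5.6 − 6.218 = -0.618%.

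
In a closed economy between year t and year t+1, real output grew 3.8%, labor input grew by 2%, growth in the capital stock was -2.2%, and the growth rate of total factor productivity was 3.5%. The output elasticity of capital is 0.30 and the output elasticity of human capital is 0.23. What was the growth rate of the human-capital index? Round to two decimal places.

0.09%

Labor's share = 1 − 0.3 − 0.23 = 0.47.
gY = gA + 0.3×(-2.2) + 0.47×2 + 0.23×g.
0.23×g = 3.8 − 3.5 − 0.28 = 0.02.
g = 0.02 / 0.23 = 0.087%.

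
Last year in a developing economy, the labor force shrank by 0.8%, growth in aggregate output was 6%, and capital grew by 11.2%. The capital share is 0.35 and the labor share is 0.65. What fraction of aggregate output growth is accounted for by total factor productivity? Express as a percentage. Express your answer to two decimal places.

Labor's share = 1 − 0.35 = 0.65.
Capital: 0.35 × 11.2 = 3.92 pp.
The labor force: 0.65 × (-0.8) = -0.52 pp.
TFP growth = 6 − 3.4 = 2.6%.
TFP share of growth = 2.6 / 6 × 100 = 43.3333%.

43.33%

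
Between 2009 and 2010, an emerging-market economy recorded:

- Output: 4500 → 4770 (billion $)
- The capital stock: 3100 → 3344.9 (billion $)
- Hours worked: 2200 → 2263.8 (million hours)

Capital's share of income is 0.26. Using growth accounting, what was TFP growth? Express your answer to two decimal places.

1.80%

Output growth = (4770 − 4500) / 4500 = 6%.
The capital stock growth = (3344.9 − 3100) / 3100 = 7.9%.
Hours worked growth = (2263.8 − 2200) / 2200 = 2.9%.
Labor's share = 1 − 0.26 = 0.74.
The capital stock: 0.26 × 7.9 = 2.054 pp.
Hours worked: 0.74 × 2.9 = 2.146 pp.
TFP growth = 6 − 4.2 = 1.8%.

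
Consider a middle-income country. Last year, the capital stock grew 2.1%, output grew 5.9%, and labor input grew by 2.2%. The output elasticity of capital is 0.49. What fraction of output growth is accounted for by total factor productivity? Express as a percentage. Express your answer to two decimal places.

Labor's share = 1 − 0.49 = 0.51.
The capital stock: 0.49 × 2.1 = 1.029 pp.
Labor input: 0.51 × 2.2 = 1.122 pp.
TFP growth = 5.9 − 2.151 = 3.749%.
TFP share of growth = 3.749 / 5.9 × 100 = 63.5424%.

Total factor productivity accounted for 63.54% of growth.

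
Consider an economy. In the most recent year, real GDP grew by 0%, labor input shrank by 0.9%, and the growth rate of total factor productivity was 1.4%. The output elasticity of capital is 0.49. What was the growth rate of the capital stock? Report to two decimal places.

Labor's share = 1 − 0.49 = 0.51.
gY = gA + 0.51×(-0.9) + 0.49×g.
0.49×g = 0 − 1.4 + 0.459 = -0.941.
g = -0.941 / 0.49 = -1.9204%.

-1.92%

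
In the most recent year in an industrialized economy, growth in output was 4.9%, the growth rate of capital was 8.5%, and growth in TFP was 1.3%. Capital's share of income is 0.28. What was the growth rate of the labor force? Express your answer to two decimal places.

Labor's share = 1 − 0.28 = 0.72.
gY = gA + 0.28×8.5 + 0.72×g.
0.72×g = 4.9 − 1.3 − 2.38 = 1.22.
g = 1.22 / 0.72 = 1.6944%.

The labor force growth was 1.69%.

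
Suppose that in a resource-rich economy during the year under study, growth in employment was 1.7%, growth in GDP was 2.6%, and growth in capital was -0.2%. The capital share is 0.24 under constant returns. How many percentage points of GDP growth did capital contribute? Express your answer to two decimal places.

Contribution = share × growth = 0.24 × (-0.2) = -0.048 pp.

-0.05 percentage points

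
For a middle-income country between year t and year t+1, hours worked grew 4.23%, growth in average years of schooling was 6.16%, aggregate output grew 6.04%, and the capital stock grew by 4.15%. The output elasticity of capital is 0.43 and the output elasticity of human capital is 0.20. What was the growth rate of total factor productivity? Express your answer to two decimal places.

Labor's share = 1 − 0.43 − 0.2 = 0.37.
The capital stock: 0.43 × 4.15 = 1.7845 pp.
Average years of schooling: 0.2 × 6.16 = 1.232 pp.
Hours worked: 0.37 × 4.23 = 1.5651 pp.
TFP growth = 6.04 − 4.5816 = 1.4584%.

Total factor productivity growth was 1.46%.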